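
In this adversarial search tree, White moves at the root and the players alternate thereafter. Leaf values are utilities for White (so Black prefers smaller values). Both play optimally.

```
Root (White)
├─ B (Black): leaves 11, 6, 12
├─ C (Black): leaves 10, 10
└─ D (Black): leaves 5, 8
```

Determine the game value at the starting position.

10

B (Black): min(11, 6, 12) = 6
C (Black): min(10, 10) = 10
D (Black): min(5, 8) = 5
Root (White): max(6, 10, 5) = 10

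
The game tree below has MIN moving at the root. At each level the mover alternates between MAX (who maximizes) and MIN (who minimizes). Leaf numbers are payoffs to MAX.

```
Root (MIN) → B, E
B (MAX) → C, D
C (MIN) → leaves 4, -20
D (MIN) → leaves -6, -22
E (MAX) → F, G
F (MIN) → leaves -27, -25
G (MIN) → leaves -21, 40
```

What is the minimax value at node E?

F: min(-27, -25) = -27
G: min(-21, 40) = -21
E: max(-27, -21) = -21

-21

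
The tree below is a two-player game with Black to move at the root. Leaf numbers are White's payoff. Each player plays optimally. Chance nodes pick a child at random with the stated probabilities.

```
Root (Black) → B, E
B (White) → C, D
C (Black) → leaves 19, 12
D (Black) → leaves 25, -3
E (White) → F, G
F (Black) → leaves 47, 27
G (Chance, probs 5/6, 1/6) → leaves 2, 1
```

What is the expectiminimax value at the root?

12

C (Black): min(19, 12) = 12
D (Black): min(25, -3) = -3
B (White): max(12, -3) = 12
F (Black): min(47, 27) = 27
G (Chance): 5/6·2 + 1/6·1 = 1.83
E (White): max(27, 1.83) = 27
Root (Black): min(12, 27) = 12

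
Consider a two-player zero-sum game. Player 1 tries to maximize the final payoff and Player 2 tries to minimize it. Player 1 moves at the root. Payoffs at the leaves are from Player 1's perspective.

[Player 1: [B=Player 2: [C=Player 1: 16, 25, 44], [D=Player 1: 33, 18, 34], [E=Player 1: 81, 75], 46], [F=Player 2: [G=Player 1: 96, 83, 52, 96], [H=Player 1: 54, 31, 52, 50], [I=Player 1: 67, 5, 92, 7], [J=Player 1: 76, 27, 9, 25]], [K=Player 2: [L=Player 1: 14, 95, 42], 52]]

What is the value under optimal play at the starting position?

C (Player 1): max(16, 25, 44) = 44
D (Player 1): max(33, 18, 34) = 34
E (Player 1): max(81, 75) = 81
B (Player 2): min(44, 34, 81, 46) = 34
G (Player 1): max(96, 83, 52, 96) = 96
H (Player 1): max(54, 31, 52, 50) = 54
I (Player 1): max(67, 5, 92, 7) = 92
J (Player 1): max(76, 27, 9, 25) = 76
F (Player 2): min(96, 54, 92, 76) = 54
L (Player 1): max(14, 95, 42) = 95
K (Player 2): min(95, 52) = 52
Root (Player 1): max(34, 54, 52) = 54

54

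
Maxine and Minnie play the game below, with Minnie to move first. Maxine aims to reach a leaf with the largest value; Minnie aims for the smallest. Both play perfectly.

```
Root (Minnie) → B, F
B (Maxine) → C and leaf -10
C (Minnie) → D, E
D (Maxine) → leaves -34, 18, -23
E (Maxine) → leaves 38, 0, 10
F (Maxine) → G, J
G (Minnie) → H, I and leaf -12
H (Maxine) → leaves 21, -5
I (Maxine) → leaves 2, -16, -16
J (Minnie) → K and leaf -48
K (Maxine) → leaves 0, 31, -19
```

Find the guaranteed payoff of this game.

-12

D (Maxine): max(-34, 18, -23) = 18
E (Maxine): max(38, 0, 10) = 38
C (Minnie): min(18, 38) = 18
B (Maxine): max(18, -10) = 18
H (Maxine): max(21, -5) = 21
I (Maxine): max(2, -16, -16) = 2
G (Minnie): min(21, 2, -12) = -12
K (Maxine): max(0, 31, -19) = 31
J (Minnie): min(31, -48) = -48
F (Maxine): max(-12, -48) = -12
Root (Minnie): min(18, -12) = -12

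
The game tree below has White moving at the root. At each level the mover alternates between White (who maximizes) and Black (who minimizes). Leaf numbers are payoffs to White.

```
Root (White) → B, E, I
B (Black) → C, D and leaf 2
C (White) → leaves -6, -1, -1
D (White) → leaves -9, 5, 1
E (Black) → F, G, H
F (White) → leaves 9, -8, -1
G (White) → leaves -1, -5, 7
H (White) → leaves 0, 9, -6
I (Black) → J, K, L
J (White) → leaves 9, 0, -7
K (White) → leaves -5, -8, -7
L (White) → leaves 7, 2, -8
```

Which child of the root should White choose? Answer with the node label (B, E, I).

C (White): max(-6, -1, -1) = -1
D (White): max(-9, 5, 1) = 5
B (Black): min(-1, 5, 2) = -1
F (White): max(9, -8, -1) = 9
G (White): max(-1, -5, 7) = 7
H (White): max(0, 9, -6) = 9
E (Black): min(9, 7, 9) = 7
J (White): max(9, 0, -7) = 9
K (White): max(-5, -8, -7) = -5
L (White): max(7, 2, -8) = 7
I (Black): min(9, -5, 7) = -5
Root (White): max(-1, 7, -5) = 7
White picks the child with the highest value: E (value 7).

E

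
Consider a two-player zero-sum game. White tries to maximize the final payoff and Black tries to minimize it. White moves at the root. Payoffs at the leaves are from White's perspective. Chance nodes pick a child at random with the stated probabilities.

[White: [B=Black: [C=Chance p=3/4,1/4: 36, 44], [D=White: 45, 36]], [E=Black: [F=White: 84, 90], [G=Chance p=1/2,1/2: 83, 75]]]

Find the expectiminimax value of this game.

79

C (Chance): 3/4·36 + 1/4·44 = 38
D (White): max(45, 36) = 45
B (Black): min(38, 45) = 38
F (White): max(84, 90) = 90
G (Chance): 1/2·83 + 1/2·75 = 79
E (Black): min(90, 79) = 79
Root (White): max(38, 79) = 79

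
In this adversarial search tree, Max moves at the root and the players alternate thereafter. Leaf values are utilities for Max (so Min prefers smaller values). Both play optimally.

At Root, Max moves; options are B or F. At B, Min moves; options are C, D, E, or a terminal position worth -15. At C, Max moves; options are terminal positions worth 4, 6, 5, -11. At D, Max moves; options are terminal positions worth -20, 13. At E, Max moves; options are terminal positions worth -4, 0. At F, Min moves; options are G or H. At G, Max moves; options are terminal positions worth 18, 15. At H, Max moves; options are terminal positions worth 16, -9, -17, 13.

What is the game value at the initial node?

16

C (Max): max(4, 6, 5, -11) = 6
D (Max): max(-20, 13) = 13
E (Max): max(-4, 0) = 0
B (Min): min(6, 13, 0, -15) = -15
G (Max): max(18, 15) = 18
H (Max): max(16, -9, -17, 13) = 16
F (Min): min(18, 16) = 16
Root (Max): max(-15, 16) = 16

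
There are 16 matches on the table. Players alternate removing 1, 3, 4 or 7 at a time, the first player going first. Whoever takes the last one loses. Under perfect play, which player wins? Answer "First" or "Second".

First

W/L table (W = player to move can force a win):
i:   0  1  2  3  4  5  6  7  8  9 10 11 12 13 14 15 16
     W  L  W  L  W  W  W  W  W  L  W  L  W  W  W  W  W
Position 16 is W, so the first player wins.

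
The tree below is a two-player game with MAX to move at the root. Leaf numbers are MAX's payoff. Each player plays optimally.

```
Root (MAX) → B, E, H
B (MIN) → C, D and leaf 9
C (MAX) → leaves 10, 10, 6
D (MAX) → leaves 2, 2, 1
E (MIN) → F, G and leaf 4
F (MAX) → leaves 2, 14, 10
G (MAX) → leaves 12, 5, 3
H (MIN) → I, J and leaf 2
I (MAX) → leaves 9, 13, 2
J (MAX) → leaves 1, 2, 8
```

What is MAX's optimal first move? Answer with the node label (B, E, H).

E

C (MAX): max(10, 10, 6) = 10
D (MAX): max(2, 2, 1) = 2
B (MIN): min(10, 2, 9) = 2
F (MAX): max(2, 14, 10) = 14
G (MAX): max(12, 5, 3) = 12
E (MIN): min(14, 12, 4) = 4
I (MAX): max(9, 13, 2) = 13
J (MAX): max(1, 2, 8) = 8
H (MIN): min(13, 8, 2) = 2
Root (MAX): max(2, 4, 2) = 4
MAX picks the child with the highest value: E (value 4).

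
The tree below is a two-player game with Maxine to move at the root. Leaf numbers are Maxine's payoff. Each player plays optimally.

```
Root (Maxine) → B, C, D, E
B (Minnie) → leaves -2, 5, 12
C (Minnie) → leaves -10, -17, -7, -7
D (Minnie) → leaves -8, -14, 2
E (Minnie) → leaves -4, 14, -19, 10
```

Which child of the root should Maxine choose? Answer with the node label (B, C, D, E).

B (Minnie): min(-2, 5, 12) = -2
C (Minnie): min(-10, -17, -7, -7) = -17
D (Minnie): min(-8, -14, 2) = -14
E (Minnie): min(-4, 14, -19, 10) = -19
Root (Maxine): max(-2, -17, -14, -19) = -2
Maxine picks the child with the highest value: B (value -2).

B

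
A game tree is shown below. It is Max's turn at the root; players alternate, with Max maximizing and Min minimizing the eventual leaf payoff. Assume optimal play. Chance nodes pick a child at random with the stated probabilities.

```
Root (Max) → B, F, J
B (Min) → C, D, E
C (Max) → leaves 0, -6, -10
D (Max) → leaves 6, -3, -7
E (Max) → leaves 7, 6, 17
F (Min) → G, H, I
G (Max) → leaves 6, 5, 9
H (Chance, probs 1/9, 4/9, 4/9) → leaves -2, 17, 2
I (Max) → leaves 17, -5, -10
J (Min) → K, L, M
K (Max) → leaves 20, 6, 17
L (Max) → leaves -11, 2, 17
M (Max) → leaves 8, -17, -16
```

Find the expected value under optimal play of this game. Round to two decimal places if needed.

8.22

C (Max): max(0, -6, -10) = 0
D (Max): max(6, -3, -7) = 6
E (Max): max(7, 6, 17) = 17
B (Min): min(0, 6, 17) = 0
G (Max): max(6, 5, 9) = 9
H (Chance): 1/9·-2 + 4/9·17 + 4/9·2 = 8.22
I (Max): max(17, -5, -10) = 17
F (Min): min(9, 8.22, 17) = 8.22
K (Max): max(20, 6, 17) = 20
L (Max): max(-11, 2, 17) = 17
M (Max): max(8, -17, -16) = 8
J (Min): min(20, 17, 8) = 8
Root (Max): max(0, 8.22, 8) = 8.22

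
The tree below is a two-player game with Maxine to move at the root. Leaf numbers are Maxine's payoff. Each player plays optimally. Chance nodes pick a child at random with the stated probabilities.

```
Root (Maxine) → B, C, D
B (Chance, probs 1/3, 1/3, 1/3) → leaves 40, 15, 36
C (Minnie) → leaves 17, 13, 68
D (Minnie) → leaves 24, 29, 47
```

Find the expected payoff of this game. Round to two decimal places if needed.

B (Chance): 1/3·40 + 1/3·15 + 1/3·36 = 30.33
C (Minnie): min(17, 13, 68) = 13
D (Minnie): min(24, 29, 47) = 24
Root (Maxine): max(30.33, 13, 24) = 30.33

30.33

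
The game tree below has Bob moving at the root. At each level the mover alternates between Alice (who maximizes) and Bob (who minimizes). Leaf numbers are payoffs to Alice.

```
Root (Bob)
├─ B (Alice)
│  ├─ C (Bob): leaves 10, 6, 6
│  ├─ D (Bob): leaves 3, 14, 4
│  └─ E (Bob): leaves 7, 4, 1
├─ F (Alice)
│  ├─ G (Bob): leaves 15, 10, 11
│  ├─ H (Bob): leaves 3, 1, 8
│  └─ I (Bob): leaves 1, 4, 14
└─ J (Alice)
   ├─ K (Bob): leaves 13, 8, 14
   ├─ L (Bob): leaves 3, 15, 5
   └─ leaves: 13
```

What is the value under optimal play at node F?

G: min(15, 10, 11) = 10
H: min(3, 1, 8) = 1
I: min(1, 4, 14) = 1
F: max(10, 1, 1) = 10

10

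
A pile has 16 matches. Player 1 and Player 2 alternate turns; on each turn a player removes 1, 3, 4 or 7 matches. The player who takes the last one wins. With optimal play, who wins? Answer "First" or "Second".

Compute winning (W) and losing (L) positions by backward induction:
i:   0  1  2  3  4  5  6  7  8  9 10 11 12 13 14 15 16
     L  W  L  W  W  W  W  W  L  W  L  W  W  W  W  W  L
Position 16 is L, so the second player wins.

Second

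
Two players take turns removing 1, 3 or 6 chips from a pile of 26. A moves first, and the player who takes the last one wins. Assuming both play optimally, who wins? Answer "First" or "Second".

First

Compute winning (W) and losing (L) positions by backward induction:
i:   0  1  2  3  4  5  6  7  8  9 10 11 12 13 14 15 16 17 18 19 20 21 22 23 24 25 26
     L  W  L  W  L  W  W  W  W  L  W  L  W  L  W  W  W  W  L  W  L  W  L  W  W  W  W
Position 26 is W, so the first player wins.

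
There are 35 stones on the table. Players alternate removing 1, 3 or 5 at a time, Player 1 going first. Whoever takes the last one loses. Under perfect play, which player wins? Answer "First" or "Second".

Second

Positions where the player to move wins (W) vs loses (L):
i:   0  1  2  3  4  5  6  7  8  9 10 11 12 13 14 15 16 17 18 19 20 21 22 23 24 25 26 27 28 29 30 31 32 33 34 35
     W  L  W  L  W  L  W  L  W  L  W  L  W  L  W  L  W  L  W  L  W  L  W  L  W  L  W  L  W  L  W  L  W  L  W  L
Position 35 is L, so the second player wins.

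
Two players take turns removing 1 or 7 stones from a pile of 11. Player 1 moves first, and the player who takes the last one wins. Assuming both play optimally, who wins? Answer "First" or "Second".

Mark each pile size as W (mover wins) or L (mover loses):
i:   0  1  2  3  4  5  6  7  8  9 10 11
     L  W  L  W  L  W  L  W  L  W  L  W
Position 11 is W, so the first player wins.

First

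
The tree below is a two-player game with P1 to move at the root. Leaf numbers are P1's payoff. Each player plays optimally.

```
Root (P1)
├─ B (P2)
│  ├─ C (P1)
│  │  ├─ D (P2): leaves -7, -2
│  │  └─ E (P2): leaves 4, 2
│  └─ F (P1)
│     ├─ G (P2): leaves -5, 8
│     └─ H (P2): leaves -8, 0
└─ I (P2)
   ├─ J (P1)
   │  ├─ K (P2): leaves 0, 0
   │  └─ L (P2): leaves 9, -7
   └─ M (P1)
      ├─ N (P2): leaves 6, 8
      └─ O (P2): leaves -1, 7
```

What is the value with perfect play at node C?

D: min(-7, -2) = -7
E: min(4, 2) = 2
C: max(-7, 2) = 2

2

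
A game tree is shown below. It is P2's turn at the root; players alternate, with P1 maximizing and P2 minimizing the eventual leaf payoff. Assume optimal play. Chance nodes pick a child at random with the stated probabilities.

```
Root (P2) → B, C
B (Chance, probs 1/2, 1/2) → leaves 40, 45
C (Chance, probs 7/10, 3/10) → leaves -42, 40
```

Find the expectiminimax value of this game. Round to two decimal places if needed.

-17.4

B (Chance): 1/2·40 + 1/2·45 = 42.5
C (Chance): 7/10·-42 + 3/10·40 = -17.4
Root (P2): min(42.5, -17.4) = -17.4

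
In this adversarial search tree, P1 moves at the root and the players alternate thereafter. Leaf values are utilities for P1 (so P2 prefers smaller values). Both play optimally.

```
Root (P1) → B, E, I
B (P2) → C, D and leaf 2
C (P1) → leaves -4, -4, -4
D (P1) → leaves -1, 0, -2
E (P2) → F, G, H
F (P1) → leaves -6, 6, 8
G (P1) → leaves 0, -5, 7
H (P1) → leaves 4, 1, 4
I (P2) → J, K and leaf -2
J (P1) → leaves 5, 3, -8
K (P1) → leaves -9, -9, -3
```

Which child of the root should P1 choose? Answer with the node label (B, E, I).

C (P1): max(-4, -4, -4) = -4
D (P1): max(-1, 0, -2) = 0
B (P2): min(-4, 0, 2) = -4
F (P1): max(-6, 6, 8) = 8
G (P1): max(0, -5, 7) = 7
H (P1): max(4, 1, 4) = 4
E (P2): min(8, 7, 4) = 4
J (P1): max(5, 3, -8) = 5
K (P1): max(-9, -9, -3) = -3
I (P2): min(5, -3, -2) = -3
Root (P1): max(-4, 4, -3) = 4
P1 picks the child with the highest value: E (value 4).

E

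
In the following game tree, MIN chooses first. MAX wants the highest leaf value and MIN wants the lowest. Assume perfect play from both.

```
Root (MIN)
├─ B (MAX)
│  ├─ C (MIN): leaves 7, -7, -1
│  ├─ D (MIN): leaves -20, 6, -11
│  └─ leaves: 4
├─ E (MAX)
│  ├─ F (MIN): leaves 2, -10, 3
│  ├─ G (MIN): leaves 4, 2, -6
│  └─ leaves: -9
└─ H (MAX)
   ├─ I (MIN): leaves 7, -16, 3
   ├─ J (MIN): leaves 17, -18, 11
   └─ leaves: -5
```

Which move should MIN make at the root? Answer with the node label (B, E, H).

C (MIN): min(7, -7, -1) = -7
D (MIN): min(-20, 6, -11) = -20
B (MAX): max(-7, -20, 4) = 4
F (MIN): min(2, -10, 3) = -10
G (MIN): min(4, 2, -6) = -6
E (MAX): max(-10, -6, -9) = -6
I (MIN): min(7, -16, 3) = -16
J (MIN): min(17, -18, 11) = -18
H (MAX): max(-16, -18, -5) = -5
Root (MIN): min(4, -6, -5) = -6
MIN picks the child with the lowest value: E (value -6).

E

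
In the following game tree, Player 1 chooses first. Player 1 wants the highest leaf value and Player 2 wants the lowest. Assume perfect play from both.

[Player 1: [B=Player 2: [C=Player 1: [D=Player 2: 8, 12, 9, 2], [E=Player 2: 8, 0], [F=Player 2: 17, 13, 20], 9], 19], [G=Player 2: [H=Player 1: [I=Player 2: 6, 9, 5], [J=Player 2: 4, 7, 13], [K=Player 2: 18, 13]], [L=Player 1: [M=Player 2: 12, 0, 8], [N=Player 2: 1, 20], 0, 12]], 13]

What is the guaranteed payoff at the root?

13

D (Player 2): min(8, 12, 9, 2) = 2
E (Player 2): min(8, 0) = 0
F (Player 2): min(17, 13, 20) = 13
C (Player 1): max(2, 0, 13, 9) = 13
B (Player 2): min(13, 19) = 13
I (Player 2): min(6, 9, 5) = 5
J (Player 2): min(4, 7, 13) = 4
K (Player 2): min(18, 13) = 13
H (Player 1): max(5, 4, 13) = 13
M (Player 2): min(12, 0, 8) = 0
N (Player 2): min(1, 20) = 1
L (Player 1): max(0, 1, 0, 12) = 12
G (Player 2): min(13, 12) = 12
Root (Player 1): max(13, 12, 13) = 13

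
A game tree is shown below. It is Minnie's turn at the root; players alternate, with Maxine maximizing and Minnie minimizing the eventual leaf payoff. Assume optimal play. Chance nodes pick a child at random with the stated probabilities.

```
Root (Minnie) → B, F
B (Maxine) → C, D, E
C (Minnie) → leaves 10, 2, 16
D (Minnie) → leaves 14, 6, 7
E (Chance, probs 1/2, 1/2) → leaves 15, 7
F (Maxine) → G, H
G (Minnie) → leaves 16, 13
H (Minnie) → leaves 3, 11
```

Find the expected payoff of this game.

C (Minnie): min(10, 2, 16) = 2
D (Minnie): min(14, 6, 7) = 6
E (Chance): 1/2·15 + 1/2·7 = 11
B (Maxine): max(2, 6, 11) = 11
G (Minnie): min(16, 13) = 13
H (Minnie): min(3, 11) = 3
F (Maxine): max(13, 3) = 13
Root (Minnie): min(11, 13) = 11

11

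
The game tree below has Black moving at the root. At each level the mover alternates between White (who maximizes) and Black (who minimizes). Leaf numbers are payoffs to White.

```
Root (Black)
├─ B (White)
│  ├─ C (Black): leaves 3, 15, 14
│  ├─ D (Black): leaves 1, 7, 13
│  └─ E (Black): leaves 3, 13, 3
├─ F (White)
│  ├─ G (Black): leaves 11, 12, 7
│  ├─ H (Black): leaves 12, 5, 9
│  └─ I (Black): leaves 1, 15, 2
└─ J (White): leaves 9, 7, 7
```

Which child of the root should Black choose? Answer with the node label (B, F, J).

B

C (Black): min(3, 15, 14) = 3
D (Black): min(1, 7, 13) = 1
E (Black): min(3, 13, 3) = 3
B (White): max(3, 1, 3) = 3
G (Black): min(11, 12, 7) = 7
H (Black): min(12, 5, 9) = 5
I (Black): min(1, 15, 2) = 1
F (White): max(7, 5, 1) = 7
J (White): max(9, 7, 7) = 9
Root (Black): min(3, 7, 9) = 3
Black picks the child with the lowest value: B (value 3).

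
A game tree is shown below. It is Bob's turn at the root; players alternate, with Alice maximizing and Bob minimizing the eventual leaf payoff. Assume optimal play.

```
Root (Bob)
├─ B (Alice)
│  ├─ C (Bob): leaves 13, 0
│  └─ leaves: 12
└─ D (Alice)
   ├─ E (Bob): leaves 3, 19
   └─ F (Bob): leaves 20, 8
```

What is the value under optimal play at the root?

C (Bob): min(13, 0) = 0
B (Alice): max(0, 12) = 12
E (Bob): min(3, 19) = 3
F (Bob): min(20, 8) = 8
D (Alice): max(3, 8) = 8
Root (Bob): min(12, 8) = 8

8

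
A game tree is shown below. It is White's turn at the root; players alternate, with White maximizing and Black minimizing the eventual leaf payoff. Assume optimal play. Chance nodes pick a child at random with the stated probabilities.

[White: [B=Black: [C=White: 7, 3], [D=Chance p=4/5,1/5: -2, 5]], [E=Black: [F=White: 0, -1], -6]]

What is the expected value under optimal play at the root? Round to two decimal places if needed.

C (White): max(7, 3) = 7
D (Chance): 4/5·-2 + 1/5·5 = -0.6
B (Black): min(7, -0.6) = -0.6
F (White): max(0, -1) = 0
E (Black): min(0, -6) = -6
Root (White): max(-0.6, -6) = -0.6

-0.6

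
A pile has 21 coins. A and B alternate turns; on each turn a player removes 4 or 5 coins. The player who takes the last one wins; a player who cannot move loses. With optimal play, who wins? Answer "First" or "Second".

Positions where the player to move wins (W) vs loses (L):
i:   0  1  2  3  4  5  6  7  8  9 10 11 12 13 14 15 16 17 18 19 20 21
     L  L  L  L  W  W  W  W  W  L  L  L  L  W  W  W  W  W  L  L  L  L
Position 21 is L, so the second player wins.

Second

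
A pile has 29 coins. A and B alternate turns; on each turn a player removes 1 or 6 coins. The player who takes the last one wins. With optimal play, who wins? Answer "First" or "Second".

First

Mark each pile size as W (mover wins) or L (mover loses):
i:   0  1  2  3  4  5  6  7  8  9 10 11 12 13 14 15 16 17 18 19 20 21 22 23 24 25 26 27 28 29
     L  W  L  W  L  W  W  L  W  L  W  L  W  W  L  W  L  W  L  W  W  L  W  L  W  L  W  W  L  W
Position 29 is W, so the first player wins.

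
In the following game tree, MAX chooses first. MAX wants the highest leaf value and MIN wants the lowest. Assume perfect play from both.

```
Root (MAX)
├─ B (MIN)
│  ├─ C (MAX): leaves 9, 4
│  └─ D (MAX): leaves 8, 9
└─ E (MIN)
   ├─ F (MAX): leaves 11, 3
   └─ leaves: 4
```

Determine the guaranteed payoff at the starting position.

9

C (MAX): max(9, 4) = 9
D (MAX): max(8, 9) = 9
B (MIN): min(9, 9) = 9
F (MAX): max(11, 3) = 11
E (MIN): min(11, 4) = 4
Root (MAX): max(9, 4) = 9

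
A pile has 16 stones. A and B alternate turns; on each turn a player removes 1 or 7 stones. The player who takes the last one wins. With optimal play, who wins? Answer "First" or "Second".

Second

W/L table (W = player to move can force a win):
i:   0  1  2  3  4  5  6  7  8  9 10 11 12 13 14 15 16
     L  W  L  W  L  W  L  W  L  W  L  W  L  W  L  W  L
Position 16 is L, so the second player wins.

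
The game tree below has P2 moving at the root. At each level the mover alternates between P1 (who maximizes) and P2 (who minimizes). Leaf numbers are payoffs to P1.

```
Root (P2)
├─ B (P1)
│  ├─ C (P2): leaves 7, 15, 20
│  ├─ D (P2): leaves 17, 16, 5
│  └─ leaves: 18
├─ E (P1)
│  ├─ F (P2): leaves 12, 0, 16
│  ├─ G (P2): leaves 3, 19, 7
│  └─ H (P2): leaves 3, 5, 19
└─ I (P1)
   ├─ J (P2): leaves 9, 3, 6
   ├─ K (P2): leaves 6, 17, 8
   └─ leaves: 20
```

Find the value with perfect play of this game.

3

C (P2): min(7, 15, 20) = 7
D (P2): min(17, 16, 5) = 5
B (P1): max(7, 5, 18) = 18
F (P2): min(12, 0, 16) = 0
G (P2): min(3, 19, 7) = 3
H (P2): min(3, 5, 19) = 3
E (P1): max(0, 3, 3) = 3
J (P2): min(9, 3, 6) = 3
K (P2): min(6, 17, 8) = 6
I (P1): max(3, 6, 20) = 20
Root (P2): min(18, 3, 20) = 3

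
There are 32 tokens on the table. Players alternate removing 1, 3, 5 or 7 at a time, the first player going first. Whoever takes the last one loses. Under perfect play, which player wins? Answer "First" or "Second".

Compute winning (W) and losing (L) positions by backward induction:
i:   0  1  2  3  4  5  6  7  8  9 10 11 12 13 14 15 16 17 18 19 20 21 22 23 24 25 26 27 28 29 30 31 32
     W  L  W  L  W  L  W  L  W  L  W  L  W  L  W  L  W  L  W  L  W  L  W  L  W  L  W  L  W  L  W  L  W
Position 32 is W, so the first player wins.

First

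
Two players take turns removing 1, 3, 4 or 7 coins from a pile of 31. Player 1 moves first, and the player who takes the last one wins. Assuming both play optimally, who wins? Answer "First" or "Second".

Mark each pile size as W (mover wins) or L (mover loses):
i:   0  1  2  3  4  5  6  7  8  9 10 11 12 13 14 15 16 17 18 19 20 21 22 23 24 25 26 27 28 29 30 31
     L  W  L  W  W  W  W  W  L  W  L  W  W  W  W  W  L  W  L  W  W  W  W  W  L  W  L  W  W  W  W  W
Position 31 is W, so the first player wins.

First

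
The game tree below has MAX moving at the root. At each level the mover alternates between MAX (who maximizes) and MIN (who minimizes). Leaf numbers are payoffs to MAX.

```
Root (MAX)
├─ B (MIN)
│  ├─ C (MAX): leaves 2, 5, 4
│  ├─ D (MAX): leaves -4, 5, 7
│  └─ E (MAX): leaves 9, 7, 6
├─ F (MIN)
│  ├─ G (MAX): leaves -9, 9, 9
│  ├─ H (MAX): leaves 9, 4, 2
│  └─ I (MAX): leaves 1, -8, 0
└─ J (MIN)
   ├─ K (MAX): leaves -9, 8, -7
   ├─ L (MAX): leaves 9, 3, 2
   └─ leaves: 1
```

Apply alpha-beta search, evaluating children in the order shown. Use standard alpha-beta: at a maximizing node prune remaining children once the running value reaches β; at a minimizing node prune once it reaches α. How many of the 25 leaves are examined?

C [α=-∞,β=+∞]: v=5
D [α=-∞,β=5]: v=5 after child 2 ≥ β → β-cutoff, skip 1
E [α=-∞,β=5]: v=9 after child 1 ≥ β → β-cutoff, skip 2
B [α=-∞,β=+∞]: v=5
G [α=5,β=+∞]: v=9
H [α=5,β=9]: v=9 after child 1 ≥ β → β-cutoff, skip 2
I [α=5,β=9]: v=1
F [α=5,β=+∞]: v=1
K [α=5,β=+∞]: v=8
L [α=5,β=8]: v=9 after child 1 ≥ β → β-cutoff, skip 2
J [α=5,β=+∞]: v=1
Root [α=-∞,β=+∞]: v=5
Leaves evaluated: 18 of 25.

18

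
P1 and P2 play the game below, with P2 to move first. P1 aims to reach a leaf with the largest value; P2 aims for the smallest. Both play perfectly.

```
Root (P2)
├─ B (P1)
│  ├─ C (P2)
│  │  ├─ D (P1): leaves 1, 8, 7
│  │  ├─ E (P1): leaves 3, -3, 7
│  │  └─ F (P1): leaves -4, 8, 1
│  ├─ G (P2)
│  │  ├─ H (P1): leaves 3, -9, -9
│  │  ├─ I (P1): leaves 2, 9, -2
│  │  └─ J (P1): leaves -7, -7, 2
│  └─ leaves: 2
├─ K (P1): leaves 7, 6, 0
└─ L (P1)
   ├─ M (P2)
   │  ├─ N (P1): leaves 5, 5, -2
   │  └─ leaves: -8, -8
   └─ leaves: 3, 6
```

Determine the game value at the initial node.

D (P1): max(1, 8, 7) = 8
E (P1): max(3, -3, 7) = 7
F (P1): max(-4, 8, 1) = 8
C (P2): min(8, 7, 8) = 7
H (P1): max(3, -9, -9) = 3
I (P1): max(2, 9, -2) = 9
J (P1): max(-7, -7, 2) = 2
G (P2): min(3, 9, 2) = 2
B (P1): max(7, 2, 2) = 7
K (P1): max(7, 6, 0) = 7
N (P1): max(5, 5, -2) = 5
M (P2): min(5, -8, -8) = -8
L (P1): max(-8, 3, 6) = 6
Root (P2): min(7, 7, 6) = 6

6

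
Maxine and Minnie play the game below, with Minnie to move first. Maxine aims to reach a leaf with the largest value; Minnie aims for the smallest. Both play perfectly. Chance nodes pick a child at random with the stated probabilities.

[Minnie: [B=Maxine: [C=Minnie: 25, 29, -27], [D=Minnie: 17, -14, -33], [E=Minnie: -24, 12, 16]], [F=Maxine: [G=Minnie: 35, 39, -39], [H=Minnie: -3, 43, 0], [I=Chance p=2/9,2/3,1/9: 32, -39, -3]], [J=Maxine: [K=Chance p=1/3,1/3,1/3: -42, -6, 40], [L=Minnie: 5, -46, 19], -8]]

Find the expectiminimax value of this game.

C (Minnie): min(25, 29, -27) = -27
D (Minnie): min(17, -14, -33) = -33
E (Minnie): min(-24, 12, 16) = -24
B (Maxine): max(-27, -33, -24) = -24
G (Minnie): min(35, 39, -39) = -39
H (Minnie): min(-3, 43, 0) = -3
I (Chance): 2/9·32 + 2/3·-39 + 1/9·-3 = -19.22
F (Maxine): max(-39, -3, -19.22) = -3
K (Chance): 1/3·-42 + 1/3·-6 + 1/3·40 = -2.67
L (Minnie): min(5, -46, 19) = -46
J (Maxine): max(-2.67, -46, -8) = -2.67
Root (Minnie): min(-24, -3, -2.67) = -24

-24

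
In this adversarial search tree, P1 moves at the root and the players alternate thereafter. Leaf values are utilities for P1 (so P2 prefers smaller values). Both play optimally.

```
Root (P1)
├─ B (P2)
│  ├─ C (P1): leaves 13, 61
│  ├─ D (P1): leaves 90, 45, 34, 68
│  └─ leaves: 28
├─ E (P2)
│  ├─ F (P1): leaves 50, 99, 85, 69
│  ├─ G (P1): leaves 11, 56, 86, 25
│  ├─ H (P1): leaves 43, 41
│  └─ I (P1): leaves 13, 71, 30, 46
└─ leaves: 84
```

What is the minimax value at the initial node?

C (P1): max(13, 61) = 61
D (P1): max(90, 45, 34, 68) = 90
B (P2): min(61, 90, 28) = 28
F (P1): max(50, 99, 85, 69) = 99
G (P1): max(11, 56, 86, 25) = 86
H (P1): max(43, 41) = 43
I (P1): max(13, 71, 30, 46) = 71
E (P2): min(99, 86, 43, 71) = 43
Root (P1): max(28, 43, 84) = 84

84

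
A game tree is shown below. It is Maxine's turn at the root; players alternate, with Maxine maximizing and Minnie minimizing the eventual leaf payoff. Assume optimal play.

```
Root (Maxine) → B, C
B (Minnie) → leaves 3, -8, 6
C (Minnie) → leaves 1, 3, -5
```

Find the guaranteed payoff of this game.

-5

B (Minnie): min(3, -8, 6) = -8
C (Minnie): min(1, 3, -5) = -5
Root (Maxine): max(-8, -5) = -5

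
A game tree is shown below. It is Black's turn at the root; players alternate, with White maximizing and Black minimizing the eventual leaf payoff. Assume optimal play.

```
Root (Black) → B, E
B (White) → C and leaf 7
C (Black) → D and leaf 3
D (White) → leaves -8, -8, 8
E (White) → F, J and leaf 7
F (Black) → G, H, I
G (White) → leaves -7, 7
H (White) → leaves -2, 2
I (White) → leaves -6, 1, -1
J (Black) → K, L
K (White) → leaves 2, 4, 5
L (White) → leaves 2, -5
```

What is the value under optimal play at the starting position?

D (White): max(-8, -8, 8) = 8
C (Black): min(8, 3) = 3
B (White): max(3, 7) = 7
G (White): max(-7, 7) = 7
H (White): max(-2, 2) = 2
I (White): max(-6, 1, -1) = 1
F (Black): min(7, 2, 1) = 1
K (White): max(2, 4, 5) = 5
L (White): max(2, -5) = 2
J (Black): min(5, 2) = 2
E (White): max(1, 2, 7) = 7
Root (Black): min(7, 7) = 7

7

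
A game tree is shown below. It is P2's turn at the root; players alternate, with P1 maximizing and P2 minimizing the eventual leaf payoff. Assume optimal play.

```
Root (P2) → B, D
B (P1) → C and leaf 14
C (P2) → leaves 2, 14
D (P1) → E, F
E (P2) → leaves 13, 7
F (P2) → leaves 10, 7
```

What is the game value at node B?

C: min(2, 14) = 2
B: max(2, 14) = 14

14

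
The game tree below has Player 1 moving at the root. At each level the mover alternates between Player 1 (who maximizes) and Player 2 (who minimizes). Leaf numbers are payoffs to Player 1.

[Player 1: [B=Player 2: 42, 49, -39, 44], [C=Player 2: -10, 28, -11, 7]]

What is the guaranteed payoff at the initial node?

B (Player 2): min(42, 49, -39, 44) = -39
C (Player 2): min(-10, 28, -11, 7) = -11
Root (Player 1): max(-39, -11) = -11

-11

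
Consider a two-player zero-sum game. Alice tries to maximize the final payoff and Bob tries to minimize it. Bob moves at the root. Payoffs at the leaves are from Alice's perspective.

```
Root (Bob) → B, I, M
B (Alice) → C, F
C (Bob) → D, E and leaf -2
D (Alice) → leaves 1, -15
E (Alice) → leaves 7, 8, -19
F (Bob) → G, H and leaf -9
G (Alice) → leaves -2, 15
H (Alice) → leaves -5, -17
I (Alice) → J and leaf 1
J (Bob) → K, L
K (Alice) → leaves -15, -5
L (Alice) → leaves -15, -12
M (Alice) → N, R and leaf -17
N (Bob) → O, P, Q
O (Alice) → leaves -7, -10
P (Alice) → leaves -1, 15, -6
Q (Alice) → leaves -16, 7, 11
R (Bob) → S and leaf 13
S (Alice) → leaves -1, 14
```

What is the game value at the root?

D (Alice): max(1, -15) = 1
E (Alice): max(7, 8, -19) = 8
C (Bob): min(1, 8, -2) = -2
G (Alice): max(-2, 15) = 15
H (Alice): max(-5, -17) = -5
F (Bob): min(15, -5, -9) = -9
B (Alice): max(-2, -9) = -2
K (Alice): max(-15, -5) = -5
L (Alice): max(-15, -12) = -12
J (Bob): min(-5, -12) = -12
I (Alice): max(-12, 1) = 1
O (Alice): max(-7, -10) = -7
P (Alice): max(-1, 15, -6) = 15
Q (Alice): max(-16, 7, 11) = 11
N (Bob): min(-7, 15, 11) = -7
S (Alice): max(-1, 14) = 14
R (Bob): min(14, 13) = 13
M (Alice): max(-7, 13, -17) = 13
Root (Bob): min(-2, 1, 13) = -2

-2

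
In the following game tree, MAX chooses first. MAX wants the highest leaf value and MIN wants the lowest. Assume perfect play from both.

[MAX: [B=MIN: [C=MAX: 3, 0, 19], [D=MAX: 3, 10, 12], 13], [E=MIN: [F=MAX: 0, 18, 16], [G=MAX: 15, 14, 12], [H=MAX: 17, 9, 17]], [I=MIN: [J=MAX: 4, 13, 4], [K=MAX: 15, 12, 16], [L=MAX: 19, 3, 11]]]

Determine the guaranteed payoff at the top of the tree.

15

C (MAX): max(3, 0, 19) = 19
D (MAX): max(3, 10, 12) = 12
B (MIN): min(19, 12, 13) = 12
F (MAX): max(0, 18, 16) = 18
G (MAX): max(15, 14, 12) = 15
H (MAX): max(17, 9, 17) = 17
E (MIN): min(18, 15, 17) = 15
J (MAX): max(4, 13, 4) = 13
K (MAX): max(15, 12, 16) = 16
L (MAX): max(19, 3, 11) = 19
I (MIN): min(13, 16, 19) = 13
Root (MAX): max(12, 15, 13) = 15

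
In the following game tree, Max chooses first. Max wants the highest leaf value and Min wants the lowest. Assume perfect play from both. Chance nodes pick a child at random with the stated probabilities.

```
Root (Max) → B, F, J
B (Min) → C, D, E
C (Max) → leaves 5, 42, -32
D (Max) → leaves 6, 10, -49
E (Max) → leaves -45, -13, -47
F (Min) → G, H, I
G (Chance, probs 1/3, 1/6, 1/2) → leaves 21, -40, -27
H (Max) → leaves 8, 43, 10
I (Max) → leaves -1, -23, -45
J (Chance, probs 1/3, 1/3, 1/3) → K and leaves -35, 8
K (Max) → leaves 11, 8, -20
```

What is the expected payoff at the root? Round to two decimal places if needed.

-5.33

C (Max): max(5, 42, -32) = 42
D (Max): max(6, 10, -49) = 10
E (Max): max(-45, -13, -47) = -13
B (Min): min(42, 10, -13) = -13
G (Chance): 1/3·21 + 1/6·-40 + 1/2·-27 = -13.17
H (Max): max(8, 43, 10) = 43
I (Max): max(-1, -23, -45) = -1
F (Min): min(-13.17, 43, -1) = -13.17
K (Max): max(11, 8, -20) = 11
J (Chance): 1/3·11 + 1/3·-35 + 1/3·8 = -5.33
Root (Max): max(-13, -13.17, -5.33) = -5.33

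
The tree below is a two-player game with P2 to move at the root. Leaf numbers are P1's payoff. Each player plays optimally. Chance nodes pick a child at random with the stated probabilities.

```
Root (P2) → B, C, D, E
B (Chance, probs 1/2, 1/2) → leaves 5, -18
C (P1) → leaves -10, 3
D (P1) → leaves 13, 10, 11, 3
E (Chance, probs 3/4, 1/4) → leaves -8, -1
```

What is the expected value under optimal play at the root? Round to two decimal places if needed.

-6.5

B (Chance): 1/2·5 + 1/2·-18 = -6.5
C (P1): max(-10, 3) = 3
D (P1): max(13, 10, 11, 3) = 13
E (Chance): 3/4·-8 + 1/4·-1 = -6.25
Root (P2): min(-6.5, 3, 13, -6.25) = -6.5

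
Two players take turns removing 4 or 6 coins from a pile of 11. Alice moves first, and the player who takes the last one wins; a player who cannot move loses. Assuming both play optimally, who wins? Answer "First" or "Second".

W/L table (W = player to move can force a win):
i:   0  1  2  3  4  5  6  7  8  9 10 11
     L  L  L  L  W  W  W  W  W  W  L  L
Position 11 is L, so the second player wins.

Second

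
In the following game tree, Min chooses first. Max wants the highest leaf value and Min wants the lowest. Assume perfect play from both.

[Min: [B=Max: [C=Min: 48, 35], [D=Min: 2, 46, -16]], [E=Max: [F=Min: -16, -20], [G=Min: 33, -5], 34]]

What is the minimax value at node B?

C: min(48, 35) = 35
D: min(2, 46, -16) = -16
B: max(35, -16) = 35

35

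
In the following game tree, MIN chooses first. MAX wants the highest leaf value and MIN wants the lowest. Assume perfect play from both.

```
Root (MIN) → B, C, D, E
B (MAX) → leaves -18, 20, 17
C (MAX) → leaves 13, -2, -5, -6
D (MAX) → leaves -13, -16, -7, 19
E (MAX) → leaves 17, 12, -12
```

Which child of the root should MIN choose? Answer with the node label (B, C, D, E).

B (MAX): max(-18, 20, 17) = 20
C (MAX): max(13, -2, -5, -6) = 13
D (MAX): max(-13, -16, -7, 19) = 19
E (MAX): max(17, 12, -12) = 17
Root (MIN): min(20, 13, 19, 17) = 13
MIN picks the child with the lowest value: C (value 13).

C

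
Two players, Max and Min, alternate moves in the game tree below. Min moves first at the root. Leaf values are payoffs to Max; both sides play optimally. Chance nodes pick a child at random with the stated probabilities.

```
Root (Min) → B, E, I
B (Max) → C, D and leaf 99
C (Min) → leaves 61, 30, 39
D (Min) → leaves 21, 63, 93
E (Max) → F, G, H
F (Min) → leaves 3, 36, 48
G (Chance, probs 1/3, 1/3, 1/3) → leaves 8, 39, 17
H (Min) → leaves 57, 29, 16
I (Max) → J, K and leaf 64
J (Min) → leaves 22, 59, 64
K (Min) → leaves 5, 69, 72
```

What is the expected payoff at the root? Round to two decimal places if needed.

21.33

C (Min): min(61, 30, 39) = 30
D (Min): min(21, 63, 93) = 21
B (Max): max(30, 21, 99) = 99
F (Min): min(3, 36, 48) = 3
G (Chance): 1/3·8 + 1/3·39 + 1/3·17 = 21.33
H (Min): min(57, 29, 16) = 16
E (Max): max(3, 21.33, 16) = 21.33
J (Min): min(22, 59, 64) = 22
K (Min): min(5, 69, 72) = 5
I (Max): max(22, 5, 64) = 64
Root (Min): min(99, 21.33, 64) = 21.33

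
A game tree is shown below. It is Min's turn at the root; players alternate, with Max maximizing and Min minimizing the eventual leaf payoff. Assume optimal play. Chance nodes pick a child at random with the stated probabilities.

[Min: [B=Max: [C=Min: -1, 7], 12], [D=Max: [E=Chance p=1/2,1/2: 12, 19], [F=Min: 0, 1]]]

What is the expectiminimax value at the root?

C (Min): min(-1, 7) = -1
B (Max): max(-1, 12) = 12
E (Chance): 1/2·12 + 1/2·19 = 15.5
F (Min): min(0, 1) = 0
D (Max): max(15.5, 0) = 15.5
Root (Min): min(12, 15.5) = 12

12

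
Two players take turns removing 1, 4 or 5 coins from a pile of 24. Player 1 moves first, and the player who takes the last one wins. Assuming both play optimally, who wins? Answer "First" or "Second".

Compute winning (W) and losing (L) positions by backward induction:
i:   0  1  2  3  4  5  6  7  8  9 10 11 12 13 14 15 16 17 18 19 20 21 22 23 24
     L  W  L  W  W  W  W  W  L  W  L  W  W  W  W  W  L  W  L  W  W  W  W  W  L
Position 24 is L, so the second player wins.

Second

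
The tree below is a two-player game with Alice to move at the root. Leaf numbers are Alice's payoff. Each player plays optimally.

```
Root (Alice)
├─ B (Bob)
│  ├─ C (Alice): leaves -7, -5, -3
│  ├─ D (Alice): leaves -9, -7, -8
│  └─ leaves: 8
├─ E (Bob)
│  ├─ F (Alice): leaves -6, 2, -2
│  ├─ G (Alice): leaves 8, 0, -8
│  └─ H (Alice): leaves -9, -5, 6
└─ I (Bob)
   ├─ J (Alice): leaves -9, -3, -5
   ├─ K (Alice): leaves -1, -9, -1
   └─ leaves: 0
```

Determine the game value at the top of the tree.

2

C (Alice): max(-7, -5, -3) = -3
D (Alice): max(-9, -7, -8) = -7
B (Bob): min(-3, -7, 8) = -7
F (Alice): max(-6, 2, -2) = 2
G (Alice): max(8, 0, -8) = 8
H (Alice): max(-9, -5, 6) = 6
E (Bob): min(2, 8, 6) = 2
J (Alice): max(-9, -3, -5) = -3
K (Alice): max(-1, -9, -1) = -1
I (Bob): min(-3, -1, 0) = -3
Root (Alice): max(-7, 2, -3) = 2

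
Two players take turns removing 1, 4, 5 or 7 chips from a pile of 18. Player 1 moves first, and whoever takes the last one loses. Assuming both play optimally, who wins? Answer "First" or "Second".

First

Positions where the player to move wins (W) vs loses (L):
i:   0  1  2  3  4  5  6  7  8  9 10 11 12 13 14 15 16 17 18
     W  L  W  L  W  W  W  W  W  L  W  L  W  W  W  W  W  L  W
Position 18 is W, so the first player wins.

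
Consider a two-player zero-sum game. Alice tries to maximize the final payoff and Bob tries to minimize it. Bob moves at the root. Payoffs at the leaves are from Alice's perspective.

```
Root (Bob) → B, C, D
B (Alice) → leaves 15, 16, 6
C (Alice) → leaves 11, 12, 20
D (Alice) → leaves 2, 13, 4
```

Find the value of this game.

13

B (Alice): max(15, 16, 6) = 16
C (Alice): max(11, 12, 20) = 20
D (Alice): max(2, 13, 4) = 13
Root (Bob): min(16, 20, 13) = 13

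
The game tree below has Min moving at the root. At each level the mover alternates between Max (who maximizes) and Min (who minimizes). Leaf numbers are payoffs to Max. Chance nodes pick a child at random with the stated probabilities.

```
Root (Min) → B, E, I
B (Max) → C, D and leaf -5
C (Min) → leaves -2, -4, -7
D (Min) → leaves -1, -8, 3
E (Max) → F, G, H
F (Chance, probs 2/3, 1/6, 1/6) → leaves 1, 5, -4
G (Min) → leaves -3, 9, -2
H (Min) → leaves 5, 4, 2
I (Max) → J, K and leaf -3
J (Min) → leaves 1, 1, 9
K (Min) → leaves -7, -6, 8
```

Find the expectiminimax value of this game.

-5

C (Min): min(-2, -4, -7) = -7
D (Min): min(-1, -8, 3) = -8
B (Max): max(-7, -8, -5) = -5
F (Chance): 2/3·1 + 1/6·5 + 1/6·-4 = 0.83
G (Min): min(-3, 9, -2) = -3
H (Min): min(5, 4, 2) = 2
E (Max): max(0.83, -3, 2) = 2
J (Min): min(1, 1, 9) = 1
K (Min): min(-7, -6, 8) = -7
I (Max): max(1, -7, -3) = 1
Root (Min): min(-5, 2, 1) = -5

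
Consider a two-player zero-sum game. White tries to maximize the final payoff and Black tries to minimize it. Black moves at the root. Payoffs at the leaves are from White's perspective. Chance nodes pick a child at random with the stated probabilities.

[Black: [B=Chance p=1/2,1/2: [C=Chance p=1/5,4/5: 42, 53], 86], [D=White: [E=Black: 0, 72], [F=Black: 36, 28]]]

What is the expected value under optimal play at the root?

28

C (Chance): 1/5·42 + 4/5·53 = 50.8
B (Chance): 1/2·50.8 + 1/2·86 = 68.4
E (Black): min(0, 72) = 0
F (Black): min(36, 28) = 28
D (White): max(0, 28) = 28
Root (Black): min(68.4, 28) = 28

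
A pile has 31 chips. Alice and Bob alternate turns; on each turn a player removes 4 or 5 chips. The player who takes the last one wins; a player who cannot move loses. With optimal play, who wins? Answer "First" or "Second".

Mark each pile size as W (mover wins) or L (mover loses):
i:   0  1  2  3  4  5  6  7  8  9 10 11 12 13 14 15 16 17 18 19 20 21 22 23 24 25 26 27 28 29 30 31
     L  L  L  L  W  W  W  W  W  L  L  L  L  W  W  W  W  W  L  L  L  L  W  W  W  W  W  L  L  L  L  W
Position 31 is W, so the first player wins.

First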